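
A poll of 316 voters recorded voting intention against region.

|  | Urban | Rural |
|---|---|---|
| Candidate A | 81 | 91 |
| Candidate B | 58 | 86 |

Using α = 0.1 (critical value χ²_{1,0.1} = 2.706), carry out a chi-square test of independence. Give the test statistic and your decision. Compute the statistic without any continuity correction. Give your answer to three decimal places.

1.478; fail to reject H₀

Row totals: 172, 144. Column totals: 139, 177. Grand total N = 316.
Expected counts (row total × column total / N):
  Candidate A, Urban: 172×139/316 = 75.6582
  Candidate A, Rural: 172×177/316 = 96.3418
  Candidate B, Urban: 144×139/316 = 63.3418
  Candidate B, Rural: 144×177/316 = 80.6582
Contributions (O − E)²/E:
  (81 − 75.6582)²/75.6582 = 0.3772
  (91 − 96.3418)²/96.3418 = 0.2962
  (58 − 63.3418)²/63.3418 = 0.4505
  (86 − 80.6582)²/80.6582 = 0.3538
χ² = 0.3772 + 0.2962 + 0.4505 + 0.3538 = 1.478
df = (2−1)(2−1) = 1. Since 1.478 < 2.706, fail to reject the null hypothesis of independence at α = 0.1.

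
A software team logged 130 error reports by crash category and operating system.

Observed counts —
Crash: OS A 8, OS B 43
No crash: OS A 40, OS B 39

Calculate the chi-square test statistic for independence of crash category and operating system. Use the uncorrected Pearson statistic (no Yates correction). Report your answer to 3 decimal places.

16.252

Row totals: 51, 79. Column totals: 48, 82. Grand total N = 130.
Expected counts (row total × column total / N):
  Crash, OS A: 51×48/130 = 18.8308
  Crash, OS B: 51×82/130 = 32.1692
  No crash, OS A: 79×48/130 = 29.1692
  No crash, OS B: 79×82/130 = 49.8308
Contributions (O − E)²/E:
  (8 − 18.8308)²/18.8308 = 6.2295
  (43 − 32.1692)²/32.1692 = 3.6465
  (40 − 29.1692)²/29.1692 = 4.0216
  (39 − 49.8308)²/49.8308 = 2.3541
χ² = 6.2295 + 3.6465 + 4.0216 + 2.3541 = 16.252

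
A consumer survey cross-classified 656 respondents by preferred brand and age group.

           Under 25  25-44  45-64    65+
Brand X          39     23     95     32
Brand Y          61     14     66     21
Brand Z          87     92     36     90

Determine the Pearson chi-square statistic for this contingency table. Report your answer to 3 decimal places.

123.240

Row totals: 189, 162, 305. Column totals: 187, 129, 197, 143. Grand total N = 656.
Expected counts (row total × column total / N):
  Brand X, Under 25: 189×187/656 = 53.8765
  Brand X, 25-44: 189×129/656 = 37.1662
  Brand X, 45-64: 189×197/656 = 56.7576
  Brand X, 65+: 189×143/656 = 41.1997
  Brand Y, Under 25: 162×187/656 = 46.1799
  Brand Y, 25-44: 162×129/656 = 31.8567
  Brand Y, 45-64: 162×197/656 = 48.6494
  Brand Y, 65+: 162×143/656 = 35.3140
  Brand Z, Under 25: 305×187/656 = 86.9436
  Brand Z, 25-44: 305×129/656 = 59.9771
  Brand Z, 45-64: 305×197/656 = 91.5930
  Brand Z, 65+: 305×143/656 = 66.4863
Contributions (O − E)²/E:
  (39 − 53.8765)²/53.8765 = 4.1077
  (23 − 37.1662)²/37.1662 = 5.3996
  (95 − 56.7576)²/56.7576 = 25.7671
  (32 − 41.1997)²/41.1997 = 2.0542
  (61 − 46.1799)²/46.1799 = 4.7561
  (14 − 31.8567)²/31.8567 = 10.0093
  (66 − 48.6494)²/48.6494 = 6.1880
  (21 − 35.3140)²/35.3140 = 5.8020
  (87 − 86.9436)²/86.9436 = 0.0000
  (92 − 59.9771)²/59.9771 = 17.0976
  (36 − 91.5930)²/91.5930 = 33.7426
  (90 − 66.4863)²/66.4863 = 8.3159
χ² = 4.1077 + 5.3996 + 25.7671 + 2.0542 + 4.7561 + 10.0093 + 6.1880 + 5.8020 + 0.0000 + 17.0976 + 33.7426 + 8.3159 = 123.240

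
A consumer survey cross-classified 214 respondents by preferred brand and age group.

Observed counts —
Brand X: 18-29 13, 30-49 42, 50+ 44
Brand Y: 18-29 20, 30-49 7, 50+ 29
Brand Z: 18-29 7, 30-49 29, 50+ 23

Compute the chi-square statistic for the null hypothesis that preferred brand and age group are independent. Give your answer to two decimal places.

25.24

Row totals: 99, 56, 59. Column totals: 40, 78, 96. Grand total N = 214.
Expected counts (row total × column total / N):
  Brand X, 18-29: 99×40/214 = 18.505
  Brand X, 30-49: 99×78/214 = 36.084
  Brand X, 50+: 99×96/214 = 44.411
  Brand Y, 18-29: 56×40/214 = 10.467
  Brand Y, 30-49: 56×78/214 = 20.411
  Brand Y, 50+: 56×96/214 = 25.121
  Brand Z, 18-29: 59×40/214 = 11.028
  Brand Z, 30-49: 59×78/214 = 21.505
  Brand Z, 50+: 59×96/214 = 26.467
Contributions (O − E)²/E:
  (13 − 18.505)²/18.505 = 1.6377
  (42 − 36.084)²/36.084 = 0.9699
  (44 − 44.411)²/44.411 = 0.0038
  (20 − 10.467)²/10.467 = 8.6823
  (7 − 20.411)²/20.411 = 8.8117
  (29 − 25.121)²/25.121 = 0.5990
  (7 − 11.028)²/11.028 = 1.4712
  (29 − 21.505)²/21.505 = 2.6122
  (23 − 26.467)²/26.467 = 0.4542
χ² = 1.6377 + 0.9699 + 0.0038 + 8.6823 + 8.8117 + 0.5990 + 1.4712 + 2.6122 + 0.4542 = 25.24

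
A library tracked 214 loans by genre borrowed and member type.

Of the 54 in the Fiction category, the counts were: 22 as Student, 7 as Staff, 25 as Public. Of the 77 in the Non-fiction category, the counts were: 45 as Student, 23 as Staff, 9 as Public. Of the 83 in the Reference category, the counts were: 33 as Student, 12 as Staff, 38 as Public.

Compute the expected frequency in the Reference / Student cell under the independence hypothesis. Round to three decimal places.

Row total (Reference) = 83; column total (Student) = 100; grand total N = 214.
Expected count = (row total × column total) / N = 83 × 100 / 214 = 38.785.

38.785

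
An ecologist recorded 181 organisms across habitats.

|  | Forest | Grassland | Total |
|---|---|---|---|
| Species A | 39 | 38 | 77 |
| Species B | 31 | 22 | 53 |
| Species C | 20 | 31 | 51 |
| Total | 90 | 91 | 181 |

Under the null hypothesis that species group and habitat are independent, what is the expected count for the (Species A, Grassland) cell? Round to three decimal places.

Row total (Species A) = 77; column total (Grassland) = 91; grand total N = 181.
Expected count = (row total × column total) / N = 77 × 91 / 181 = 38.713.

38.713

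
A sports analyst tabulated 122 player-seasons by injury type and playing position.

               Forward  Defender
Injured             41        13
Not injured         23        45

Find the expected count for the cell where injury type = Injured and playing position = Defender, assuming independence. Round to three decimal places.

Row total (Injured) = 54; column total (Defender) = 58; grand total N = 122.
Expected count = (row total × column total) / N = 54 × 58 / 122 = 25.672.

25.672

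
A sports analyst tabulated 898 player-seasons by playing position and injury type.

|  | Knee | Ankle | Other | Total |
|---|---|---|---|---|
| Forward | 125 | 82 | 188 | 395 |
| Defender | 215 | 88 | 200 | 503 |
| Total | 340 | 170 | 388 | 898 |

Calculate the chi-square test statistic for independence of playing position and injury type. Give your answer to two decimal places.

Grand total N = 898.
Expected counts (row total × column total / N):
  Forward, Knee: 395×340/898 = 149.555
  Forward, Ankle: 395×170/898 = 74.777
  Forward, Other: 395×388/898 = 170.668
  Defender, Knee: 503×340/898 = 190.445
  Defender, Ankle: 503×170/898 = 95.223
  Defender, Other: 503×388/898 = 217.332
Contributions (O − E)²/E:
  (125 − 149.555)²/149.555 = 4.0316
  (82 − 74.777)²/74.777 = 0.6977
  (188 − 170.668)²/170.668 = 1.7601
  (215 − 190.445)²/190.445 = 3.1660
  (88 − 95.223)²/95.223 = 0.5479
  (200 − 217.332)²/217.332 = 1.3822
χ² = 4.0316 + 0.6977 + 1.7601 + 3.1660 + 0.5479 + 1.3822 = 11.59

11.59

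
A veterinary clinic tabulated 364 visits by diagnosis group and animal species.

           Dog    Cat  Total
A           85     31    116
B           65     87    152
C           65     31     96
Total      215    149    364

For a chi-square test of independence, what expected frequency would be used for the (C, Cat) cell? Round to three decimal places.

39.297

Row total (C) = 96; column total (Cat) = 149; grand total N = 364.
Expected count = (row total × column total) / N = 96 × 149 / 364 = 39.297.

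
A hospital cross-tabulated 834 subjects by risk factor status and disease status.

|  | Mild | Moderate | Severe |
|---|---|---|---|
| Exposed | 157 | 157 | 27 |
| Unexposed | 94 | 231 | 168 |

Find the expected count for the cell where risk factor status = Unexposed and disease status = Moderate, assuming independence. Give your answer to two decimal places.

229.36

Row total (Unexposed) = 493; column total (Moderate) = 388; grand total N = 834.
Expected count = (row total × column total) / N = 493 × 388 / 834 = 229.36.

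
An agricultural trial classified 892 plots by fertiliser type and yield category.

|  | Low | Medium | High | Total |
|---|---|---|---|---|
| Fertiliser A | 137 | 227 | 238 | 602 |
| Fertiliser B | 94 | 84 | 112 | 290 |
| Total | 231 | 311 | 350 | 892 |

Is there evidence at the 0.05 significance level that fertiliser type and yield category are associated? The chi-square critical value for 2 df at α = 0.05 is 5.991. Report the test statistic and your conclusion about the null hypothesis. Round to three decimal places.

Grand total N = 892.
Expected counts (row total × column total / N):
  Fertiliser A, Low: 602×231/892 = 155.8991
  Fertiliser A, Medium: 602×311/892 = 209.8901
  Fertiliser A, High: 602×350/892 = 236.2108
  Fertiliser B, Low: 290×231/892 = 75.1009
  Fertiliser B, Medium: 290×311/892 = 101.1099
  Fertiliser B, High: 290×350/892 = 113.7892
Contributions (O − E)²/E:
  (137 − 155.8991)²/155.8991 = 2.2911
  (227 − 209.8901)²/209.8901 = 1.3948
  (238 − 236.2108)²/236.2108 = 0.0136
  (94 − 75.1009)²/75.1009 = 4.7559
  (84 − 101.1099)²/101.1099 = 2.8954
  (112 − 113.7892)²/113.7892 = 0.0281
χ² = 2.2911 + 1.3948 + 0.0136 + 4.7559 + 2.8954 + 0.0281 = 11.379
df = (2−1)(3−1) = 2. Since 11.379 > 5.991, reject the null hypothesis of independence at α = 0.05.

11.379; reject H₀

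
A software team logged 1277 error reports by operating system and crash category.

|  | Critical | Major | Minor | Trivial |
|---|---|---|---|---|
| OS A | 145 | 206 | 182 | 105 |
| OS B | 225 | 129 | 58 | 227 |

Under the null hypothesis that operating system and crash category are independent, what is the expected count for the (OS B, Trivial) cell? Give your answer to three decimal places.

166.130

Row total (OS B) = 639; column total (Trivial) = 332; grand total N = 1277.
Expected count = (row total × column total) / N = 639 × 332 / 1277 = 166.130.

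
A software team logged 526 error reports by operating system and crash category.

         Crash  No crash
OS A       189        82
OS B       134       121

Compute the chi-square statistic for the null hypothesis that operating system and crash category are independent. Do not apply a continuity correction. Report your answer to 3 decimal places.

16.386

Row totals: 271, 255. Column totals: 323, 203. Grand total N = 526.
Expected counts (row total × column total / N):
  OS A, Crash: 271×323/526 = 166.4125
  OS A, No crash: 271×203/526 = 104.5875
  OS B, Crash: 255×323/526 = 156.5875
  OS B, No crash: 255×203/526 = 98.4125
Contributions (O − E)²/E:
  (189 − 166.4125)²/166.4125 = 3.0658
  (82 − 104.5875)²/104.5875 = 4.8782
  (134 − 156.5875)²/156.5875 = 3.2582
  (121 − 98.4125)²/98.4125 = 5.1843
χ² = 3.0658 + 4.8782 + 3.2582 + 5.1843 = 16.386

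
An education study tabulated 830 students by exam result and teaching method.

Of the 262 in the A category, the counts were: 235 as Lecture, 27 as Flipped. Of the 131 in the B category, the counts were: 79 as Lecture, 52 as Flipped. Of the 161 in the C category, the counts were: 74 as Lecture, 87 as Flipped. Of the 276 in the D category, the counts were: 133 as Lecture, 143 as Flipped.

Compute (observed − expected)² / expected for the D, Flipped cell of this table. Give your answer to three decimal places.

Row total (D) = 276; column total (Flipped) = 309; N = 830.
Expected count E = 276 × 309 / 830 = 102.7518.
Contribution = (O − E)²/E = (143 − 102.7518)² / 102.7518 = 15.765.

15.765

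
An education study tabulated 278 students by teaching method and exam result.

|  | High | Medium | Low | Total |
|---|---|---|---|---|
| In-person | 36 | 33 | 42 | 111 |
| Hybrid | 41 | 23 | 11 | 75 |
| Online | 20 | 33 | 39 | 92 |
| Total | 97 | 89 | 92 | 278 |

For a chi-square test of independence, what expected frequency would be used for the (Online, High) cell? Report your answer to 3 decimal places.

32.101

Row total (Online) = 92; column total (High) = 97; grand total N = 278.
Expected count = (row total × column total) / N = 92 × 97 / 278 = 32.101.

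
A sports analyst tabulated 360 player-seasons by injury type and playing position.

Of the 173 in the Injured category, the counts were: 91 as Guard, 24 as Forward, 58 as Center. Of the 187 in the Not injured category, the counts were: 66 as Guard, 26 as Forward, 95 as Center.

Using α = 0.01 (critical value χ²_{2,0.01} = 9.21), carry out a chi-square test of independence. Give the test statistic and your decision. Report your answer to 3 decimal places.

12.483; reject H₀

Row totals: 173, 187. Column totals: 157, 50, 153. Grand total N = 360.
Expected counts (row total × column total / N):
  Injured, Guard: 173×157/360 = 75.4472
  Injured, Forward: 173×50/360 = 24.0278
  Injured, Center: 173×153/360 = 73.5250
  Not injured, Guard: 187×157/360 = 81.5528
  Not injured, Forward: 187×50/360 = 25.9722
  Not injured, Center: 187×153/360 = 79.4750
Contributions (O − E)²/E:
  (91 − 75.4472)²/75.4472 = 3.2061
  (24 − 24.0278)²/24.0278 = 0.0000
  (58 − 73.5250)²/73.5250 = 3.2781
  (66 − 81.5528)²/81.5528 = 2.9660
  (26 − 25.9722)²/25.9722 = 0.0000
  (95 − 79.4750)²/79.4750 = 3.0327
χ² = 3.2061 + 0.0000 + 3.2781 + 2.9660 + 0.0000 + 3.0327 = 12.483
df = (2−1)(3−1) = 2. Since 12.483 > 9.21, reject the null hypothesis of independence at α = 0.01.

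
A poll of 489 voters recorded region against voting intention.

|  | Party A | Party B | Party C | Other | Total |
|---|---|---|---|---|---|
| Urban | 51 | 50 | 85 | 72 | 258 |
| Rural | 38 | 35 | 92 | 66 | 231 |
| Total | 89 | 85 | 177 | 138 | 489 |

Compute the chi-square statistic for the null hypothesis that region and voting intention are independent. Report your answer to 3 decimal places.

Grand total N = 489.
Expected counts (row total × column total / N):
  Urban, Party A: 258×89/489 = 46.9571
  Urban, Party B: 258×85/489 = 44.8466
  Urban, Party C: 258×177/489 = 93.3865
  Urban, Other: 258×138/489 = 72.8098
  Rural, Party A: 231×89/489 = 42.0429
  Rural, Party B: 231×85/489 = 40.1534
  Rural, Party C: 231×177/489 = 83.6135
  Rural, Other: 231×138/489 = 65.1902
Contributions (O − E)²/E:
  (51 − 46.9571)²/46.9571 = 0.3481
  (50 − 44.8466)²/44.8466 = 0.5922
  (85 − 93.3865)²/93.3865 = 0.7531
  (72 − 72.8098)²/72.8098 = 0.0090
  (38 − 42.0429)²/42.0429 = 0.3888
  (35 − 40.1534)²/40.1534 = 0.6614
  (92 − 83.6135)²/83.6135 = 0.8412
  (66 − 65.1902)²/65.1902 = 0.0101
χ² = 0.3481 + 0.5922 + 0.7531 + 0.0090 + 0.3888 + 0.6614 + 0.8412 + 0.0101 = 3.604

3.604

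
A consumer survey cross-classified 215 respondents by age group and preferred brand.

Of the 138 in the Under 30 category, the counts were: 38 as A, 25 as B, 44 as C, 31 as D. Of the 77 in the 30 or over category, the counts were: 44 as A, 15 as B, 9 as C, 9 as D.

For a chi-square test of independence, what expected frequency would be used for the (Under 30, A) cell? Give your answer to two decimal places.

52.63

Row total (Under 30) = 138; column total (A) = 82; grand total N = 215.
Expected count = (row total × column total) / N = 138 × 82 / 215 = 52.63.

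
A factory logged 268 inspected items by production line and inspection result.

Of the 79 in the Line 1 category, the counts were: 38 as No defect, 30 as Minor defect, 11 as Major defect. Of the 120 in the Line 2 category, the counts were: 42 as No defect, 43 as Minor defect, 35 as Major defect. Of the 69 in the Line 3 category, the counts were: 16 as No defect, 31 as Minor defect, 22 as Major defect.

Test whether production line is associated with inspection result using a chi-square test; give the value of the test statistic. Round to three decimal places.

13.291

Row totals: 79, 120, 69. Column totals: 96, 104, 68. Grand total N = 268.
Expected counts (row total × column total / N):
  Line 1, No defect: 79×96/268 = 28.2985
  Line 1, Minor defect: 79×104/268 = 30.6567
  Line 1, Major defect: 79×68/268 = 20.0448
  Line 2, No defect: 120×96/268 = 42.9851
  Line 2, Minor defect: 120×104/268 = 46.5672
  Line 2, Major defect: 120×68/268 = 30.4478
  Line 3, No defect: 69×96/268 = 24.7164
  Line 3, Minor defect: 69×104/268 = 26.7761
  Line 3, Major defect: 69×68/268 = 17.5075
Contributions (O − E)²/E:
  (38 − 28.2985)²/28.2985 = 3.3259
  (30 − 30.6567)²/30.6567 = 0.0141
  (11 − 20.0448)²/20.0448 = 4.0813
  (42 − 42.9851)²/42.9851 = 0.0226
  (43 − 46.5672)²/46.5672 = 0.2733
  (35 − 30.4478)²/30.4478 = 0.6806
  (16 − 24.7164)²/24.7164 = 3.0739
  (31 − 26.7761)²/26.7761 = 0.6663
  (22 − 17.5075)²/17.5075 = 1.1528
χ² = 3.3259 + 0.0141 + 4.0813 + 0.0226 + 0.2733 + 0.6806 + 3.0739 + 0.6663 + 1.1528 = 13.291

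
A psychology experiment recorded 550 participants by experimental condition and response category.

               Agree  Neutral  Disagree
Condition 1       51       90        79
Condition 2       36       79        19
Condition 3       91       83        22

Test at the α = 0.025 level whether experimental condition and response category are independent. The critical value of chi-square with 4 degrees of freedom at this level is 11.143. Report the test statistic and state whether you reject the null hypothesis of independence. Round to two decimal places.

59.37; reject H₀

Row totals: 220, 134, 196. Column totals: 178, 252, 120. Grand total N = 550.
Expected counts (row total × column total / N):
  Condition 1, Agree: 220×178/550 = 71.200
  Condition 1, Neutral: 220×252/550 = 100.800
  Condition 1, Disagree: 220×120/550 = 48.000
  Condition 2, Agree: 134×178/550 = 43.367
  Condition 2, Neutral: 134×252/550 = 61.396
  Condition 2, Disagree: 134×120/550 = 29.236
  Condition 3, Agree: 196×178/550 = 63.433
  Condition 3, Neutral: 196×252/550 = 89.804
  Condition 3, Disagree: 196×120/550 = 42.764
Contributions (O − E)²/E:
  (51 − 71.200)²/71.200 = 5.7309
  (90 − 100.800)²/100.800 = 1.1571
  (79 − 48.000)²/48.000 = 20.0208
  (36 − 43.367)²/43.367 = 1.2515
  (79 − 61.396)²/61.396 = 5.0476
  (19 − 29.236)²/29.236 = 3.5838
  (91 − 63.433)²/63.433 = 11.9802
  (83 − 89.804)²/89.804 = 0.5155
  (22 − 42.764)²/42.764 = 10.0819
χ² = 5.7309 + 1.1571 + 20.0208 + 1.2515 + 5.0476 + 3.5838 + 11.9802 + 0.5155 + 10.0819 = 59.37
df = (3−1)(3−1) = 4. Since 59.37 > 11.143, reject the null hypothesis of independence at α = 0.025.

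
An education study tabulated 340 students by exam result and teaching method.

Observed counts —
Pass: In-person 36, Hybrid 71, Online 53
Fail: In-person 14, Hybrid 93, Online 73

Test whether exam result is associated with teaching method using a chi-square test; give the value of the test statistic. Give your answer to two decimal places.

Row totals: 160, 180. Column totals: 50, 164, 126. Grand total N = 340.
Expected counts (row total × column total / N):
  Pass, In-person: 160×50/340 = 23.529
  Pass, Hybrid: 160×164/340 = 77.176
  Pass, Online: 160×126/340 = 59.294
  Fail, In-person: 180×50/340 = 26.471
  Fail, Hybrid: 180×164/340 = 86.824
  Fail, Online: 180×126/340 = 66.706
Contributions (O − E)²/E:
  (36 − 23.529)²/23.529 = 6.6100
  (71 − 77.176)²/77.176 = 0.4942
  (53 − 59.294)²/59.294 = 0.6681
  (14 − 26.471)²/26.471 = 5.8753
  (93 − 86.824)²/86.824 = 0.4393
  (73 − 66.706)²/66.706 = 0.5939
χ² = 6.6100 + 0.4942 + 0.6681 + 5.8753 + 0.4393 + 0.5939 = 14.68

14.68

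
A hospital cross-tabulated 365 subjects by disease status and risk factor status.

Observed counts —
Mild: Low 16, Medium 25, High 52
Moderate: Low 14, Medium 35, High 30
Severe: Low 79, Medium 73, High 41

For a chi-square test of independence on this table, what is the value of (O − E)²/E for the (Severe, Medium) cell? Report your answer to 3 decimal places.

Row total (Severe) = 193; column total (Medium) = 133; N = 365.
Expected count E = 193 × 133 / 365 = 70.3260.
Contribution = (O − E)²/E = (73 − 70.3260)² / 70.3260 = 0.102.

0.102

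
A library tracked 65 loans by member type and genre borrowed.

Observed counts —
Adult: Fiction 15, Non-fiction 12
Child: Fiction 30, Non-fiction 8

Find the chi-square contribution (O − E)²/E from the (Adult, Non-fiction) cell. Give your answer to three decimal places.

Row total (Adult) = 27; column total (Non-fiction) = 20; N = 65.
Expected count E = 27 × 20 / 65 = 8.3077.
Contribution = (O − E)²/E = (12 − 8.3077)² / 8.3077 = 1.641.

1.641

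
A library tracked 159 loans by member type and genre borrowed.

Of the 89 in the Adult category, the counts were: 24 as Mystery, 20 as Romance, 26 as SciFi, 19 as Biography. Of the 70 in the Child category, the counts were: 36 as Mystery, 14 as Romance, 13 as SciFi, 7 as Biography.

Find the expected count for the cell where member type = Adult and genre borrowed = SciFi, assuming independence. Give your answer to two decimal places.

21.83

Row total (Adult) = 89; column total (SciFi) = 39; grand total N = 159.
Expected count = (row total × column total) / N = 89 × 39 / 159 = 21.83.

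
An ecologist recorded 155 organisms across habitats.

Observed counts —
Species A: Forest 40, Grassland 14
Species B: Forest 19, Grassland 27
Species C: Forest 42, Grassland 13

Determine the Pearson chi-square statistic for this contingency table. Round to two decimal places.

16.46

Row totals: 54, 46, 55. Column totals: 101, 54. Grand total N = 155.
Expected counts (row total × column total / N):
  Species A, Forest: 54×101/155 = 35.187
  Species A, Grassland: 54×54/155 = 18.813
  Species B, Forest: 46×101/155 = 29.974
  Species B, Grassland: 46×54/155 = 16.026
  Species C, Forest: 55×101/155 = 35.839
  Species C, Grassland: 55×54/155 = 19.161
Contributions (O − E)²/E:
  (40 − 35.187)²/35.187 = 0.6583
  (14 − 18.813)²/18.813 = 1.2313
  (19 − 29.974)²/29.974 = 4.0178
  (27 − 16.026)²/16.026 = 7.5146
  (42 − 35.839)²/35.839 = 1.0591
  (13 − 19.161)²/19.161 = 1.9810
χ² = 0.6583 + 1.2313 + 4.0178 + 7.5146 + 1.0591 + 1.9810 = 16.46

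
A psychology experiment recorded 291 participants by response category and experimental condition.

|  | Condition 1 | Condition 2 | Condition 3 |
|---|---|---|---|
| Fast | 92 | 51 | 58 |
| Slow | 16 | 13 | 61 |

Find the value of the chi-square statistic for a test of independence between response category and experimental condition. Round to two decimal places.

Row totals: 201, 90. Column totals: 108, 64, 119. Grand total N = 291.
Expected counts (row total × column total / N):
  Fast, Condition 1: 201×108/291 = 74.598
  Fast, Condition 2: 201×64/291 = 44.206
  Fast, Condition 3: 201×119/291 = 82.196
  Slow, Condition 1: 90×108/291 = 33.402
  Slow, Condition 2: 90×64/291 = 19.794
  Slow, Condition 3: 90×119/291 = 36.804
Contributions (O − E)²/E:
  (92 − 74.598)²/74.598 = 4.0595
  (51 − 44.206)²/44.206 = 1.0442
  (58 − 82.196)²/82.196 = 7.1226
  (16 − 33.402)²/33.402 = 9.0662
  (13 − 19.794)²/19.794 = 2.3319
  (61 − 36.804)²/36.804 = 15.9071
χ² = 4.0595 + 1.0442 + 7.1226 + 9.0662 + 2.3319 + 15.9071 = 39.53

39.53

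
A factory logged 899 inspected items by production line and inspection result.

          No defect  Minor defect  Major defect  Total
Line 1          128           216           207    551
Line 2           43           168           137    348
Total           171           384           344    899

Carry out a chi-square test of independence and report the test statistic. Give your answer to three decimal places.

17.552

Grand total N = 899.
Expected counts (row total × column total / N):
  Line 1, No defect: 551×171/899 = 104.8065
  Line 1, Minor defect: 551×384/899 = 235.3548
  Line 1, Major defect: 551×344/899 = 210.8387
  Line 2, No defect: 348×171/899 = 66.1935
  Line 2, Minor defect: 348×384/899 = 148.6452
  Line 2, Major defect: 348×344/899 = 133.1613
Contributions (O − E)²/E:
  (128 − 104.8065)²/104.8065 = 5.1327
  (216 − 235.3548)²/235.3548 = 1.5917
  (207 − 210.8387)²/210.8387 = 0.0699
  (43 − 66.1935)²/66.1935 = 8.1268
  (168 − 148.6452)²/148.6452 = 2.5202
  (137 − 133.1613)²/133.1613 = 0.1107
χ² = 5.1327 + 1.5917 + 0.0699 + 8.1268 + 2.5202 + 0.1107 = 17.552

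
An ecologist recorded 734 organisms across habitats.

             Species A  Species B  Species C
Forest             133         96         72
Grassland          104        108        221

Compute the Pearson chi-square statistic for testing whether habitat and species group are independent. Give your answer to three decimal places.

58.169

Row totals: 301, 433. Column totals: 237, 204, 293. Grand total N = 734.
Expected counts (row total × column total / N):
  Forest, Species A: 301×237/734 = 97.1894
  Forest, Species B: 301×204/734 = 83.6567
  Forest, Species C: 301×293/734 = 120.1540
  Grassland, Species A: 433×237/734 = 139.8106
  Grassland, Species B: 433×204/734 = 120.3433
  Grassland, Species C: 433×293/734 = 172.8460
Contributions (O − E)²/E:
  (133 − 97.1894)²/97.1894 = 13.1948
  (96 − 83.6567)²/83.6567 = 1.8212
  (72 − 120.1540)²/120.1540 = 19.2986
  (104 − 139.8106)²/139.8106 = 9.1724
  (108 − 120.3433)²/120.3433 = 1.2660
  (221 − 172.8460)²/172.8460 = 13.4155
χ² = 13.1948 + 1.8212 + 19.2986 + 9.1724 + 1.2660 + 13.4155 = 58.169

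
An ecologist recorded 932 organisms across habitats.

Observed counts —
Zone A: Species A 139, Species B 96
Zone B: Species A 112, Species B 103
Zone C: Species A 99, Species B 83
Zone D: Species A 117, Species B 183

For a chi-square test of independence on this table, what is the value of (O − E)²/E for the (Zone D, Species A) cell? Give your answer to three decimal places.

Row total (Zone D) = 300; column total (Species A) = 467; N = 932.
Expected count E = 300 × 467 / 932 = 150.3219.
Contribution = (O − E)²/E = (117 − 150.3219)² / 150.3219 = 7.386.

7.386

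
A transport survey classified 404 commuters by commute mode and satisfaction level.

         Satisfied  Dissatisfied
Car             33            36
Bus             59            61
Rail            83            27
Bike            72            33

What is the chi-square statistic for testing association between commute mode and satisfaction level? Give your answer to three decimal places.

24.316

Row totals: 69, 120, 110, 105. Column totals: 247, 157. Grand total N = 404.
Expected counts (row total × column total / N):
  Car, Satisfied: 69×247/404 = 42.1856
  Car, Dissatisfied: 69×157/404 = 26.8144
  Bus, Satisfied: 120×247/404 = 73.3663
  Bus, Dissatisfied: 120×157/404 = 46.6337
  Rail, Satisfied: 110×247/404 = 67.2525
  Rail, Dissatisfied: 110×157/404 = 42.7475
  Bike, Satisfied: 105×247/404 = 64.1955
  Bike, Dissatisfied: 105×157/404 = 40.8045
Contributions (O − E)²/E:
  (33 − 42.1856)²/42.1856 = 2.0001
  (36 − 26.8144)²/26.8144 = 3.1466
  (59 − 73.3663)²/73.3663 = 2.8132
  (61 − 46.6337)²/46.6337 = 4.4258
  (83 − 67.2525)²/67.2525 = 3.6874
  (27 − 42.7475)²/42.7475 = 5.8011
  (72 − 64.1955)²/64.1955 = 0.9488
  (33 − 40.8045)²/40.8045 = 1.4927
χ² = 2.0001 + 3.1466 + 2.8132 + 4.4258 + 3.6874 + 5.8011 + 0.9488 + 1.4927 = 24.316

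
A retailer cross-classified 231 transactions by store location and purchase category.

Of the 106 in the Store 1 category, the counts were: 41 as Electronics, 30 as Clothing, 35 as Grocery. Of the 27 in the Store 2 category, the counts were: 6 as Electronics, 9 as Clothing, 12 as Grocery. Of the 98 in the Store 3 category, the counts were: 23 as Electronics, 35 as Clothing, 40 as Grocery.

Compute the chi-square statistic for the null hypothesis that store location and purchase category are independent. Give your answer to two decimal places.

6.63

Row totals: 106, 27, 98. Column totals: 70, 74, 87. Grand total N = 231.
Expected counts (row total × column total / N):
  Store 1, Electronics: 106×70/231 = 32.121
  Store 1, Clothing: 106×74/231 = 33.957
  Store 1, Grocery: 106×87/231 = 39.922
  Store 2, Electronics: 27×70/231 = 8.182
  Store 2, Clothing: 27×74/231 = 8.649
  Store 2, Grocery: 27×87/231 = 10.169
  Store 3, Electronics: 98×70/231 = 29.697
  Store 3, Clothing: 98×74/231 = 31.394
  Store 3, Grocery: 98×87/231 = 36.909
Contributions (O − E)²/E:
  (41 − 32.121)²/32.121 = 2.4544
  (30 − 33.957)²/33.957 = 0.4611
  (35 − 39.922)²/39.922 = 0.6068
  (6 − 8.182)²/8.182 = 0.5819
  (9 − 8.649)²/8.649 = 0.0142
  (12 − 10.169)²/10.169 = 0.3297
  (23 − 29.697)²/29.697 = 1.5102
  (35 − 31.394)²/31.394 = 0.4142
  (40 − 36.909)²/36.909 = 0.2589
χ² = 2.4544 + 0.4611 + 0.6068 + 0.5819 + 0.0142 + 0.3297 + 1.5102 + 0.4142 + 0.2589 = 6.63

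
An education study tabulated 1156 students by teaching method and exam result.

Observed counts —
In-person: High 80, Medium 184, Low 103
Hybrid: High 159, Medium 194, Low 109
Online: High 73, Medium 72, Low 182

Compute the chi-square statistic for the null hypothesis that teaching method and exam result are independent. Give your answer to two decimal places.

Row totals: 367, 462, 327. Column totals: 312, 450, 394. Grand total N = 1156.
Expected counts (row total × column total / N):
  In-person, High: 367×312/1156 = 99.052
  In-person, Medium: 367×450/1156 = 142.863
  In-person, Low: 367×394/1156 = 125.085
  Hybrid, High: 462×312/1156 = 124.692
  Hybrid, Medium: 462×450/1156 = 179.844
  Hybrid, Low: 462×394/1156 = 157.464
  Online, High: 327×312/1156 = 88.256
  Online, Medium: 327×450/1156 = 127.292
  Online, Low: 327×394/1156 = 111.452
Contributions (O − E)²/E:
  (80 − 99.052)²/99.052 = 3.6645
  (184 − 142.863)²/142.863 = 11.8453
  (103 − 125.085)²/125.085 = 3.8993
  (159 − 124.692)²/124.692 = 9.4396
  (194 − 179.844)²/179.844 = 1.1143
  (109 − 157.464)²/157.464 = 14.9162
  (73 − 88.256)²/88.256 = 2.6372
  (72 − 127.292)²/127.292 = 24.0173
  (182 − 111.452)²/111.452 = 44.6562
χ² = 3.6645 + 11.8453 + 3.8993 + 9.4396 + 1.1143 + 14.9162 + 2.6372 + 24.0173 + 44.6562 = 116.19

116.19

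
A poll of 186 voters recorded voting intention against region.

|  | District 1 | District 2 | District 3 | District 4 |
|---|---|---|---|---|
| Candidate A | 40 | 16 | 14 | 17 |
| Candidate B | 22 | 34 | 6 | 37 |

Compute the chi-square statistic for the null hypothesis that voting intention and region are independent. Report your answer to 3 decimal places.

Row totals: 87, 99. Column totals: 62, 50, 20, 54. Grand total N = 186.
Expected counts (row total × column total / N):
  Candidate A, District 1: 87×62/186 = 29.0000
  Candidate A, District 2: 87×50/186 = 23.3871
  Candidate A, District 3: 87×20/186 = 9.3548
  Candidate A, District 4: 87×54/186 = 25.2581
  Candidate B, District 1: 99×62/186 = 33.0000
  Candidate B, District 2: 99×50/186 = 26.6129
  Candidate B, District 3: 99×20/186 = 10.6452
  Candidate B, District 4: 99×54/186 = 28.7419
Contributions (O − E)²/E:
  (40 − 29.0000)²/29.0000 = 4.1724
  (16 − 23.3871)²/23.3871 = 2.3333
  (14 − 9.3548)²/9.3548 = 2.3066
  (17 − 25.2581)²/25.2581 = 2.7000
  (22 − 33.0000)²/33.0000 = 3.6667
  (34 − 26.6129)²/26.6129 = 2.0505
  (6 − 10.6452)²/10.6452 = 2.0270
  (37 − 28.7419)²/28.7419 = 2.3727
χ² = 4.1724 + 2.3333 + 2.3066 + 2.7000 + 3.6667 + 2.0505 + 2.0270 + 2.3727 = 21.629

21.629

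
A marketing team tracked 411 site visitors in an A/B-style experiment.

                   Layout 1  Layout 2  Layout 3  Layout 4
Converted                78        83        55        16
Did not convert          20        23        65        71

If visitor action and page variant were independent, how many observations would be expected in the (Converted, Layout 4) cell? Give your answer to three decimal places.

49.109

Row total (Converted) = 232; column total (Layout 4) = 87; grand total N = 411.
Expected count = (row total × column total) / N = 232 × 87 / 411 = 49.109.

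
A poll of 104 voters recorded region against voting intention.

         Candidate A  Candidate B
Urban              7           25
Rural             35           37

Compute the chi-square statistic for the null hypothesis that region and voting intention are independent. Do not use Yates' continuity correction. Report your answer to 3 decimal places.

Row totals: 32, 72. Column totals: 42, 62. Grand total N = 104.
Expected counts (row total × column total / N):
  Urban, Candidate A: 32×42/104 = 12.9231
  Urban, Candidate B: 32×62/104 = 19.0769
  Rural, Candidate A: 72×42/104 = 29.0769
  Rural, Candidate B: 72×62/104 = 42.9231
Contributions (O − E)²/E:
  (7 − 12.9231)²/12.9231 = 2.7148
  (25 − 19.0769)²/19.0769 = 1.8390
  (35 − 29.0769)²/29.0769 = 1.2066
  (37 − 42.9231)²/42.9231 = 0.8173
χ² = 2.7148 + 1.8390 + 1.2066 + 0.8173 = 6.578

6.578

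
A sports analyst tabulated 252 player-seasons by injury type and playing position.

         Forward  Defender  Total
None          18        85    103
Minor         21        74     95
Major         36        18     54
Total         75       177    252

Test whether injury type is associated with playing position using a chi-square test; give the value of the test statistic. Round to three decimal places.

Grand total N = 252.
Expected counts (row total × column total / N):
  None, Forward: 103×75/252 = 30.65476
  None, Defender: 103×177/252 = 72.34524
  Minor, Forward: 95×75/252 = 28.27381
  Minor, Defender: 95×177/252 = 66.72619
  Major, Forward: 54×75/252 = 16.07143
  Major, Defender: 54×177/252 = 37.92857
Contributions (O − E)²/E:
  (18 − 30.65476)²/30.65476 = 5.2241
  (85 − 72.34524)²/72.34524 = 2.2136
  (21 − 28.27381)²/28.27381 = 1.8713
  (74 − 66.72619)²/66.72619 = 0.7929
  (36 − 16.07143)²/16.07143 = 24.7114
  (18 − 37.92857)²/37.92857 = 10.4709
χ² = 5.2241 + 2.2136 + 1.8713 + 0.7929 + 24.7114 + 10.4709 = 45.284

45.284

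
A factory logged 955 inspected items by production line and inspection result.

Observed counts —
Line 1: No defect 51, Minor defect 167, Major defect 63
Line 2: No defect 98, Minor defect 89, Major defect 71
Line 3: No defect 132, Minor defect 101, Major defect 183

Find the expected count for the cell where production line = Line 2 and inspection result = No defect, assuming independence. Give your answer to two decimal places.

Row total (Line 2) = 258; column total (No defect) = 281; grand total N = 955.
Expected count = (row total × column total) / N = 258 × 281 / 955 = 75.91.

75.91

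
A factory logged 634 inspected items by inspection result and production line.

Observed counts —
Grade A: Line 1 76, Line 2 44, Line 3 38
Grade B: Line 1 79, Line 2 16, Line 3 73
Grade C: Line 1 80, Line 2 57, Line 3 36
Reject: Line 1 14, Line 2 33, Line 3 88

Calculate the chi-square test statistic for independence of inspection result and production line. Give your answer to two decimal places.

108.47

Row totals: 158, 168, 173, 135. Column totals: 249, 150, 235. Grand total N = 634.
Expected counts (row total × column total / N):
  Grade A, Line 1: 158×249/634 = 62.054
  Grade A, Line 2: 158×150/634 = 37.382
  Grade A, Line 3: 158×235/634 = 58.565
  Grade B, Line 1: 168×249/634 = 65.981
  Grade B, Line 2: 168×150/634 = 39.748
  Grade B, Line 3: 168×235/634 = 62.271
  Grade C, Line 1: 173×249/634 = 67.945
  Grade C, Line 2: 173×150/634 = 40.931
  Grade C, Line 3: 173×235/634 = 64.125
  Reject, Line 1: 135×249/634 = 53.021
  Reject, Line 2: 135×150/634 = 31.940
  Reject, Line 3: 135×235/634 = 50.039
Contributions (O − E)²/E:
  (76 − 62.054)²/62.054 = 3.1342
  (44 − 37.382)²/37.382 = 1.1716
  (38 − 58.565)²/58.565 = 7.2214
  (79 − 65.981)²/65.981 = 2.5688
  (16 − 39.748)²/39.748 = 14.1886
  (73 − 62.271)²/62.271 = 1.8486
  (80 − 67.945)²/67.945 = 2.1388
  (57 − 40.931)²/40.931 = 6.3085
  (36 − 64.125)²/64.125 = 12.3355
  (14 − 53.021)²/53.021 = 28.7176
  (33 − 31.940)²/31.940 = 0.0352
  (88 − 50.039)²/50.039 = 28.7983
χ² = 3.1342 + 1.1716 + 7.2214 + 2.5688 + 14.1886 + 1.8486 + 2.1388 + 6.3085 + 12.3355 + 28.7176 + 0.0352 + 28.7983 = 108.47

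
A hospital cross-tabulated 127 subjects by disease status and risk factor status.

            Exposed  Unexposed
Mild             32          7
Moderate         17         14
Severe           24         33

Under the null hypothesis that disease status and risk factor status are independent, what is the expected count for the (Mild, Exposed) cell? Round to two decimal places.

22.42

Row total (Mild) = 39; column total (Exposed) = 73; grand total N = 127.
Expected count = (row total × column total) / N = 39 × 73 / 127 = 22.42.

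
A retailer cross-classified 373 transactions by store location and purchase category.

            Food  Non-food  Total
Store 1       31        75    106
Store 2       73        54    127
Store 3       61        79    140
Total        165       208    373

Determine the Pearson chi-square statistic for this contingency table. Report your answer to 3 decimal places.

Grand total N = 373.
Expected counts (row total × column total / N):
  Store 1, Food: 106×165/373 = 46.8901
  Store 1, Non-food: 106×208/373 = 59.1099
  Store 2, Food: 127×165/373 = 56.1796
  Store 2, Non-food: 127×208/373 = 70.8204
  Store 3, Food: 140×165/373 = 61.9303
  Store 3, Non-food: 140×208/373 = 78.0697
Contributions (O − E)²/E:
  (31 − 46.8901)²/46.8901 = 5.3848
  (75 − 59.1099)²/59.1099 = 4.2716
  (73 − 56.1796)²/56.1796 = 5.0361
  (54 − 70.8204)²/70.8204 = 3.9950
  (61 − 61.9303)²/61.9303 = 0.0140
  (79 − 78.0697)²/78.0697 = 0.0111
χ² = 5.3848 + 4.2716 + 5.0361 + 3.9950 + 0.0140 + 0.0111 = 18.713

18.713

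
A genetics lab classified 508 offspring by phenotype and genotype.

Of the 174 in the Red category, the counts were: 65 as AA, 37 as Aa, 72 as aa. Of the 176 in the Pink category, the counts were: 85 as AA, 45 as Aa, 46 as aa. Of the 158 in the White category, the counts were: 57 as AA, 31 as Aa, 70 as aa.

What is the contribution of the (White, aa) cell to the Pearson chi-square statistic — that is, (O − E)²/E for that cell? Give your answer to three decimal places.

Row total (White) = 158; column total (aa) = 188; N = 508.
Expected count E = 158 × 188 / 508 = 58.4724.
Contribution = (O − E)²/E = (70 − 58.4724)² / 58.4724 = 2.273.

2.273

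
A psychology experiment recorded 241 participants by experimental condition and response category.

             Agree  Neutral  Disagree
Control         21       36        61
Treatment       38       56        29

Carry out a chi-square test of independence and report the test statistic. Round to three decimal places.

20.529

Row totals: 118, 123. Column totals: 59, 92, 90. Grand total N = 241.
Expected counts (row total × column total / N):
  Control, Agree: 118×59/241 = 28.8880
  Control, Neutral: 118×92/241 = 45.0456
  Control, Disagree: 118×90/241 = 44.0664
  Treatment, Agree: 123×59/241 = 30.1120
  Treatment, Neutral: 123×92/241 = 46.9544
  Treatment, Disagree: 123×90/241 = 45.9336
Contributions (O − E)²/E:
  (21 − 28.8880)²/28.8880 = 2.1539
  (36 − 45.0456)²/45.0456 = 1.8164
  (61 − 44.0664)²/44.0664 = 6.5072
  (38 − 30.1120)²/30.1120 = 2.0663
  (56 − 46.9544)²/46.9544 = 1.7426
  (29 − 45.9336)²/45.9336 = 6.2426
χ² = 2.1539 + 1.8164 + 6.5072 + 2.0663 + 1.7426 + 6.2426 = 20.529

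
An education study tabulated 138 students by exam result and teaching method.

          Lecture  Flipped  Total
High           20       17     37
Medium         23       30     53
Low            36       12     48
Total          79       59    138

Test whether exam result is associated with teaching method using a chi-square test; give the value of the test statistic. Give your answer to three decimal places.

Grand total N = 138.
Expected counts (row total × column total / N):
  High, Lecture: 37×79/138 = 21.1812
  High, Flipped: 37×59/138 = 15.8188
  Medium, Lecture: 53×79/138 = 30.3406
  Medium, Flipped: 53×59/138 = 22.6594
  Low, Lecture: 48×79/138 = 27.4783
  Low, Flipped: 48×59/138 = 20.5217
Contributions (O − E)²/E:
  (20 − 21.1812)²/21.1812 = 0.0659
  (17 − 15.8188)²/15.8188 = 0.0882
  (23 − 30.3406)²/30.3406 = 1.7760
  (30 − 22.6594)²/22.6594 = 2.3780
  (36 − 27.4783)²/27.4783 = 2.6428
  (12 − 20.5217)²/20.5217 = 3.5387
χ² = 0.0659 + 0.0882 + 1.7760 + 2.3780 + 2.6428 + 3.5387 = 10.490

10.490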